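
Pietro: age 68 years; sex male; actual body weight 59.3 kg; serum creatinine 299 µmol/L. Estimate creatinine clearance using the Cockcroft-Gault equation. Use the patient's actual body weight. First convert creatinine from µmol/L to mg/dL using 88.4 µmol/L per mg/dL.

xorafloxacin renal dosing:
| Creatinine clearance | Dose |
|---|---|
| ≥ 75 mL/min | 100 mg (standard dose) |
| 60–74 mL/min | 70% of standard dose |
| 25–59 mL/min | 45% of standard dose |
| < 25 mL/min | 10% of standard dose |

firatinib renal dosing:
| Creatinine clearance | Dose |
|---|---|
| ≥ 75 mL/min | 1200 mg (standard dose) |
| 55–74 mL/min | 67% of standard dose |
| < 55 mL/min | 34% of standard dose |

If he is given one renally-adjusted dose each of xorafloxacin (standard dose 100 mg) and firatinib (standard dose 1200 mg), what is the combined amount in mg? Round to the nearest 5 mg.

SCr = 299 / 88.4 = 3.382 mg/dL
CrCl = (140 − 68) × 59.3 / (72 × 3.382) = 4269.6 / 243.50 ≈ 17.5 mL/min
CrCl ≈ 18 mL/min.
xorafloxacin: < 25 mL/min → 10% of 100 mg = 10 mg.
firatinib: < 55 mL/min → 34% of 1200 mg = 408 mg.
Total = 10 + 408 = 418 mg.

420 mg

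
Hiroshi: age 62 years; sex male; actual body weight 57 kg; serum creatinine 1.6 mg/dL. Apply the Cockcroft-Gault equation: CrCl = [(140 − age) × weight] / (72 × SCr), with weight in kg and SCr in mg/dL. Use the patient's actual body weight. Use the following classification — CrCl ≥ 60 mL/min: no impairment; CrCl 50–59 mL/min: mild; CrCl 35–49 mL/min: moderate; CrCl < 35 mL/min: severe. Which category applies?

CrCl = (140 − 62) × 57 / (72 × 1.6) = 4446.0 / 115.20 ≈ 38.6 mL/min
39 mL/min falls in the 'moderate' range.

moderate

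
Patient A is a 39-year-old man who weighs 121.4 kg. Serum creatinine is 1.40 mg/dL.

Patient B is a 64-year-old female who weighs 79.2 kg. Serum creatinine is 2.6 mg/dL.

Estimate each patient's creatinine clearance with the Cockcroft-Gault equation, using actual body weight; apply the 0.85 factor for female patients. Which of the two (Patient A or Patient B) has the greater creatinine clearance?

Patient A: CrCl = (140 − 39) × 121.4 / (72 × 1.4) = 12261.4 / 100.80 ≈ 121.6 mL/min
Patient B: CrCl = (140 − 64) × 79.2 / (72 × 2.6) × 0.85 = 6019.2 / 187.20 × 0.85 ≈ 27.3 mL/min
121.6 vs 27.3 mL/min → Patient A is higher.

Patient A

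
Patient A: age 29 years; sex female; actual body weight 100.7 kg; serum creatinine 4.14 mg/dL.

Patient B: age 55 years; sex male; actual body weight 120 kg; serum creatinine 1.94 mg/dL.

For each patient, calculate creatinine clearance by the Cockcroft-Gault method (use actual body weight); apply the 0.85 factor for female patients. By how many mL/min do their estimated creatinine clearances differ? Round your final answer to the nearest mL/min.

Patient A: CrCl = (140 − 29) × 100.7 / (72 × 4.14) × 0.85 = 11177.7 / 298.08 × 0.85 ≈ 31.9 mL/min
Patient B: CrCl = (140 − 55) × 120 / (72 × 1.94) = 10200.0 / 139.68 ≈ 73.0 mL/min
|31.9 − 73.0| = 41.1 mL/min

41 mL/min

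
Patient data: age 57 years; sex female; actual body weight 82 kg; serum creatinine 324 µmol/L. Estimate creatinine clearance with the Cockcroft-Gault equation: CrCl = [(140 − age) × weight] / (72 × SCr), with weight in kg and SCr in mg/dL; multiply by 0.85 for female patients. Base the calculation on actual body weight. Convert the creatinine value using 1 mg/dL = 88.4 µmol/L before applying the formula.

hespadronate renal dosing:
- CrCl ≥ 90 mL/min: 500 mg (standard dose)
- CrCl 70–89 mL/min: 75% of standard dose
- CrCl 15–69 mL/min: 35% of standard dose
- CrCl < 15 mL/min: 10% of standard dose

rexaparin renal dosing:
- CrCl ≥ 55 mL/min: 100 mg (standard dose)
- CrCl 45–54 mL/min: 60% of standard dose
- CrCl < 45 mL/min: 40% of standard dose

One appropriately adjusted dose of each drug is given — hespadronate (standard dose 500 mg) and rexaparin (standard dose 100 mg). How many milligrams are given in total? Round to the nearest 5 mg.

215 mg

SCr = 324 / 88.4 = 3.665 mg/dL
CrCl = (140 − 57) × 82 / (72 × 3.665) × 0.85 = 6806.0 / 263.88 × 0.85 ≈ 21.9 mL/min
CrCl ≈ 22 mL/min.
hespadronate: 15–69 mL/min → 35% of 500 mg = 175 mg.
rexaparin: < 45 mL/min → 40% of 100 mg = 40 mg.
Total = 175 + 40 = 215 mg.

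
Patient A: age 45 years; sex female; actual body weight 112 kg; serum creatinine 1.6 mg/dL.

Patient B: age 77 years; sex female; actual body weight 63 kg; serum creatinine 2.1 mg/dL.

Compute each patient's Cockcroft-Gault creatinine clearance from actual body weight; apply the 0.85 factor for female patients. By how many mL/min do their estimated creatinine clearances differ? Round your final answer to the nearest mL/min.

Patient A: CrCl = (140 − 45) × 112 / (72 × 1.6) × 0.85 = 10640.0 / 115.20 × 0.85 ≈ 78.5 mL/min
Patient B: CrCl = (140 − 77) × 63 / (72 × 2.1) × 0.85 = 3969.0 / 151.20 × 0.85 ≈ 22.3 mL/min
|78.5 − 22.3| = 56.2 mL/min

56 mL/min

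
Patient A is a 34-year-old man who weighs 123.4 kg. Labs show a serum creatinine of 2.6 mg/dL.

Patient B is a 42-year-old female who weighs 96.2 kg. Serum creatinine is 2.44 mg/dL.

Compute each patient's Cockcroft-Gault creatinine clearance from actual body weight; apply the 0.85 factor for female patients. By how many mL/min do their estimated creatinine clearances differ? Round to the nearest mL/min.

Patient A: CrCl = (140 − 34) × 123.4 / (72 × 2.6) = 13080.4 / 187.20 ≈ 69.9 mL/min
Patient B: CrCl = (140 − 42) × 96.2 / (72 × 2.44) × 0.85 = 9427.6 / 175.68 × 0.85 ≈ 45.6 mL/min
|69.9 − 45.6| = 24.3 mL/min

24 mL/min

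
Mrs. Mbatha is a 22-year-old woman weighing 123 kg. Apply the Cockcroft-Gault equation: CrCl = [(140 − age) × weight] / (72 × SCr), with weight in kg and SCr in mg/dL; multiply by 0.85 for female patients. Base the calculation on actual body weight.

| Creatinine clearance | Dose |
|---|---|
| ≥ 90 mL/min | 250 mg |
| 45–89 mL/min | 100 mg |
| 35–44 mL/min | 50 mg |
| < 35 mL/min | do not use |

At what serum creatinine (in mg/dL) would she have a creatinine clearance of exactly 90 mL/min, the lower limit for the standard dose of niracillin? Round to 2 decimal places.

1.90 mg/dL

Standard dose requires CrCl ≥ 90 mL/min.
Set (140 − 22) × 123 × 0.85 / (72 × SCr) = 90
SCr = (140 − 22) × 123 × 0.85 / (72 × 90) = 1.904 mg/dL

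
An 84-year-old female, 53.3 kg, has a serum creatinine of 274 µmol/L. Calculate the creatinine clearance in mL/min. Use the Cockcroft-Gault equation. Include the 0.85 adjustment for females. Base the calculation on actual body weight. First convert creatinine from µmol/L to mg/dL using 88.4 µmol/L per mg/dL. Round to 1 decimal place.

11.4 mL/min

SCr = 274 / 88.4 = 3.1 mg/dL
CrCl = (140 − 84) × 53.3 / (72 × 3.1) × 0.85 = 2984.8 / 223.20 × 0.85 ≈ 11.4 mL/min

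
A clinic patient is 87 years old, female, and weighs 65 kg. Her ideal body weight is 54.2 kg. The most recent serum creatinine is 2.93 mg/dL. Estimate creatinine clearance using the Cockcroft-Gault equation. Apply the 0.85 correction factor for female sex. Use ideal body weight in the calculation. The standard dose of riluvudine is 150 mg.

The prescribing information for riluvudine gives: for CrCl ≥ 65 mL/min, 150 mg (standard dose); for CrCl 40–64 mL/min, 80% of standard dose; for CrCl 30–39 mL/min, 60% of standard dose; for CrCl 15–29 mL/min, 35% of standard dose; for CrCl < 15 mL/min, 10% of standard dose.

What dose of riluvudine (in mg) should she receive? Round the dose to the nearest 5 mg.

CrCl = (140 − 87) × 54.2 / (72 × 2.93) × 0.85 = 2872.6 / 210.96 × 0.85 ≈ 11.6 mL/min
CrCl ≈ 12 mL/min → bracket < 15 mL/min.
10% of 150 mg = 15 mg

15 mg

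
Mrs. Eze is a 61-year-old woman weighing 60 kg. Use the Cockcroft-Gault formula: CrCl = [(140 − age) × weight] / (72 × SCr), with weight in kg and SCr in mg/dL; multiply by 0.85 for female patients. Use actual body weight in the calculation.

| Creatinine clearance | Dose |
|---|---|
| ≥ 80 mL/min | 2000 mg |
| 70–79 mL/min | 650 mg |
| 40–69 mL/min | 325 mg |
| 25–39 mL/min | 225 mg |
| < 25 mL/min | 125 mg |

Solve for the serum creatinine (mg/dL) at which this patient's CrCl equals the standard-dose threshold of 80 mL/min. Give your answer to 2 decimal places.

Standard dose requires CrCl ≥ 80 mL/min.
Set (140 − 61) × 60 × 0.85 / (72 × SCr) = 80
SCr = (140 − 61) × 60 × 0.85 / (72 × 80) = 0.699 mg/dL

0.70 mg/dL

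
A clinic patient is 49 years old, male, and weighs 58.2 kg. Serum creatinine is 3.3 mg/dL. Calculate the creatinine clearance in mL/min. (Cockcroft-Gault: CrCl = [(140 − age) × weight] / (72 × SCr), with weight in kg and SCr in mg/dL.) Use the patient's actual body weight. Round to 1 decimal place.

CrCl = (140 − 49) × 58.2 / (72 × 3.3) = 5296.2 / 237.60 ≈ 22.3 mL/min

22.3 mL/min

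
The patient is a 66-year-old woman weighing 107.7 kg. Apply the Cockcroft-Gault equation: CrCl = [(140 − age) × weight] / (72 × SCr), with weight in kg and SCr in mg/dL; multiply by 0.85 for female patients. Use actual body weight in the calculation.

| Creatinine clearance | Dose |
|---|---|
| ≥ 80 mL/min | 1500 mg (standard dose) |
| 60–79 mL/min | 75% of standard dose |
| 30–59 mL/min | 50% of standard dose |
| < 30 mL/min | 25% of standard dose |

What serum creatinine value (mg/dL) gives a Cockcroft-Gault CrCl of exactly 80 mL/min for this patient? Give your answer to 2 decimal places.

Standard dose requires CrCl ≥ 80 mL/min.
Set (140 − 66) × 107.7 × 0.85 / (72 × SCr) = 80
SCr = (140 − 66) × 107.7 × 0.85 / (72 × 80) = 1.176 mg/dL

1.18 mg/dL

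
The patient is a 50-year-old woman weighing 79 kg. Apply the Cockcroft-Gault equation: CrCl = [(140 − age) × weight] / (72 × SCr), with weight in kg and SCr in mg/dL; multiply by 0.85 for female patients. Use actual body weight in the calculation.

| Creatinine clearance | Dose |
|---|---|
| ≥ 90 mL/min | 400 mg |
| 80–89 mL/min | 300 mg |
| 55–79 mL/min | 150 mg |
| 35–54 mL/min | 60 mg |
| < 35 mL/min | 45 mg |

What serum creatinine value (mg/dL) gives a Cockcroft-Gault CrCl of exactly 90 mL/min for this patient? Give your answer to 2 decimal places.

Standard dose requires CrCl ≥ 90 mL/min.
Set (140 − 50) × 79 × 0.85 / (72 × SCr) = 90
SCr = (140 − 50) × 79 × 0.85 / (72 × 90) = 0.933 mg/dL

0.93 mg/dL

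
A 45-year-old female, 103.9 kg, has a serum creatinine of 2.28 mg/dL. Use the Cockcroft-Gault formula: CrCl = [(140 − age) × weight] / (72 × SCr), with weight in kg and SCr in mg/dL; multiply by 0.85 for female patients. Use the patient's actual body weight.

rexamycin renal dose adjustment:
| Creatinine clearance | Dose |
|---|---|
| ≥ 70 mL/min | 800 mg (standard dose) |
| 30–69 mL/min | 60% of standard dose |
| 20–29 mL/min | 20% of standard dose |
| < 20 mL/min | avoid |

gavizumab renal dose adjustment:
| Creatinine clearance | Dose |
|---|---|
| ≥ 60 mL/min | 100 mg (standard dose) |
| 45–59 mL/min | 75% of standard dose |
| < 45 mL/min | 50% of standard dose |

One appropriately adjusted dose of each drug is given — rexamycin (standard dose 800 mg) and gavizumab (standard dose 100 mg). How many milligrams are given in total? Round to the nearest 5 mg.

CrCl = (140 − 45) × 103.9 / (72 × 2.28) × 0.85 = 9870.5 / 164.16 × 0.85 ≈ 51.1 mL/min
CrCl ≈ 51 mL/min.
rexamycin: 30–69 mL/min → 60% of 800 mg = 480 mg.
gavizumab: 45–59 mL/min → 75% of 100 mg = 75 mg.
Total = 480 + 75 = 555 mg.

555 mg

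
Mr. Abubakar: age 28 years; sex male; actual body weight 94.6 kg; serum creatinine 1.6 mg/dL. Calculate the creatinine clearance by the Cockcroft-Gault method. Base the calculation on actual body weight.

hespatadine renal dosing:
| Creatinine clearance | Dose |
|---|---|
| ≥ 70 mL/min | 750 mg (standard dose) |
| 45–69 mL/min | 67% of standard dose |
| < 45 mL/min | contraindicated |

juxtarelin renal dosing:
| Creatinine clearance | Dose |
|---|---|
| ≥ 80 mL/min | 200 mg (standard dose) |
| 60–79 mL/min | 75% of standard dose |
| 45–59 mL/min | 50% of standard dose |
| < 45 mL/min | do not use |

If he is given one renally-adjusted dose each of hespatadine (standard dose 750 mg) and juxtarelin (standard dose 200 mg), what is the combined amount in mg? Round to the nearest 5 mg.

CrCl = (140 − 28) × 94.6 / (72 × 1.6) = 10595.2 / 115.20 ≈ 92.0 mL/min
CrCl ≈ 92 mL/min.
hespatadine: ≥ 70 mL/min → 100% of 750 mg = 750 mg.
juxtarelin: ≥ 80 mL/min → 100% of 200 mg = 200 mg.
Total = 750 + 200 = 950 mg.

950 mg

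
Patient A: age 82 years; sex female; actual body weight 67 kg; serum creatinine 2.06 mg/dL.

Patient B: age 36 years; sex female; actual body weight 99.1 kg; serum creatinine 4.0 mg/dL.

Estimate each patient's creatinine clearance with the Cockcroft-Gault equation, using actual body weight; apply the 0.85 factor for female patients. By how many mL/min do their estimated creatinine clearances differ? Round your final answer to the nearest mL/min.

Patient A: CrCl = (140 − 82) × 67 / (72 × 2.06) × 0.85 = 3886.0 / 148.32 × 0.85 ≈ 22.3 mL/min
Patient B: CrCl = (140 − 36) × 99.1 / (72 × 4) × 0.85 = 10306.4 / 288.00 × 0.85 ≈ 30.4 mL/min
|22.3 − 30.4| = 8.1 mL/min

8 mL/min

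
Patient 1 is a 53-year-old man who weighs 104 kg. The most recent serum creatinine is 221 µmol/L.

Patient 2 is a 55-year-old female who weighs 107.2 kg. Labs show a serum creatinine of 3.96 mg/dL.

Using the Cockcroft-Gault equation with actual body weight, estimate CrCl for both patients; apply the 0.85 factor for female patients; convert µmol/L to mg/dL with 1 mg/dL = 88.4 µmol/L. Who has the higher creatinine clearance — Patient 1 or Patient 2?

Patient 1

Patient 1: SCr = 221 / 88.4 = 2.5 mg/dL
Patient 1: CrCl = (140 − 53) × 104 / (72 × 2.5) = 9048.0 / 180.00 ≈ 50.3 mL/min
Patient 2: CrCl = (140 − 55) × 107.2 / (72 × 3.96) × 0.85 = 9112.0 / 285.12 × 0.85 ≈ 27.2 mL/min
50.3 vs 27.2 mL/min → Patient 1 is higher.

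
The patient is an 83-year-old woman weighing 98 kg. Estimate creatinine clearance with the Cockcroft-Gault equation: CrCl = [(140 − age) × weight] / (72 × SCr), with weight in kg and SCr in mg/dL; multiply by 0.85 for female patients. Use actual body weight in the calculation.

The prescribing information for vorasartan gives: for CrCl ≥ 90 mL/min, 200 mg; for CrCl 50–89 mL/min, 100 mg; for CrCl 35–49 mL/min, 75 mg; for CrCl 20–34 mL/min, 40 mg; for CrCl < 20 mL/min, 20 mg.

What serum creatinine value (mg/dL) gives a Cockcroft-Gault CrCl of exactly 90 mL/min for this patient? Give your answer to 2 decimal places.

0.73 mg/dL

Standard dose requires CrCl ≥ 90 mL/min.
Set (140 − 83) × 98 × 0.85 / (72 × SCr) = 90
SCr = (140 − 83) × 98 × 0.85 / (72 × 90) = 0.733 mg/dL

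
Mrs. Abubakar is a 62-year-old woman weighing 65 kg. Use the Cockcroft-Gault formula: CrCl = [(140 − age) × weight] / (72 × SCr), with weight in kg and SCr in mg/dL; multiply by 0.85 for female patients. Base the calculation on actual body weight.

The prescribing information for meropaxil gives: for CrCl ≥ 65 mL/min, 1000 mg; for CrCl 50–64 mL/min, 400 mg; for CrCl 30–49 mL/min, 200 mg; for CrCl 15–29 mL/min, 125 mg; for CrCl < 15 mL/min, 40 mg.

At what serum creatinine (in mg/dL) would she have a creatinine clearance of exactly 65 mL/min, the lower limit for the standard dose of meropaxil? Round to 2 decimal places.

0.92 mg/dL

Standard dose requires CrCl ≥ 65 mL/min.
Set (140 − 62) × 65 × 0.85 / (72 × SCr) = 65
SCr = (140 − 62) × 65 × 0.85 / (72 × 65) = 0.921 mg/dL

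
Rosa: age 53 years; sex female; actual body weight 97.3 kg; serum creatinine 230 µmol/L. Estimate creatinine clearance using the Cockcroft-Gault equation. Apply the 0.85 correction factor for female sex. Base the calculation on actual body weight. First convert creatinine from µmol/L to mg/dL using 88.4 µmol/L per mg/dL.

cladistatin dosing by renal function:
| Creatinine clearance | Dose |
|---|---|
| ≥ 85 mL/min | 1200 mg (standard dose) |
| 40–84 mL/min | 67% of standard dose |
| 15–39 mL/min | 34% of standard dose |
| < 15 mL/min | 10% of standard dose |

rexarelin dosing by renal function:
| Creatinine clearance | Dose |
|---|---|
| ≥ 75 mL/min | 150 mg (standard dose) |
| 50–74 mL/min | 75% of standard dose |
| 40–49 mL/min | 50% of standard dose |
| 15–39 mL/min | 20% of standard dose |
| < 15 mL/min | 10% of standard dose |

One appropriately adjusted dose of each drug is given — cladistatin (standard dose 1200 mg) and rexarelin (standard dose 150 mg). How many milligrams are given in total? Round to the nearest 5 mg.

SCr = 230 / 88.4 = 2.602 mg/dL
CrCl = (140 − 53) × 97.3 / (72 × 2.602) × 0.85 = 8465.1 / 187.34 × 0.85 ≈ 38.4 mL/min
CrCl ≈ 38 mL/min.
cladistatin: 15–39 mL/min → 34% of 1200 mg = 408 mg.
rexarelin: 15–39 mL/min → 20% of 150 mg = 30 mg.
Total = 408 + 30 = 438 mg.

440 mg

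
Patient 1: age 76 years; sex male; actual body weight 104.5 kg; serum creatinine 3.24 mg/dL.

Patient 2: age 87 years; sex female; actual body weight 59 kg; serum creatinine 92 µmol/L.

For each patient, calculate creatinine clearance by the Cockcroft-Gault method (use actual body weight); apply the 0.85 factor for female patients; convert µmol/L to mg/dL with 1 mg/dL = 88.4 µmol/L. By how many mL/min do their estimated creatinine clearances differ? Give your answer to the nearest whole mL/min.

Patient 1: CrCl = (140 − 76) × 104.5 / (72 × 3.24) = 6688.0 / 233.28 ≈ 28.7 mL/min
Patient 2: SCr = 92 / 88.4 = 1.041 mg/dL
Patient 2: CrCl = (140 − 87) × 59 / (72 × 1.041) × 0.85 = 3127.0 / 74.95 × 0.85 ≈ 35.5 mL/min
|28.7 − 35.5| = 6.8 mL/min

7 mL/min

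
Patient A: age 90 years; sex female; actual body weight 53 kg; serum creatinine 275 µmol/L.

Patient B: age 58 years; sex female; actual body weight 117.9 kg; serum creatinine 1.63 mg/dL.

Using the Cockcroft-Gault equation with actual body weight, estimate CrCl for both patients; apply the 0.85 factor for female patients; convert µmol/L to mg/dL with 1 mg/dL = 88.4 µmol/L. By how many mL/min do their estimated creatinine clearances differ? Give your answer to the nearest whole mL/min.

Patient A: SCr = 275 / 88.4 = 3.111 mg/dL
Patient A: CrCl = (140 − 90) × 53 / (72 × 3.111) × 0.85 = 2650.0 / 223.99 × 0.85 ≈ 10.1 mL/min
Patient B: CrCl = (140 − 58) × 117.9 / (72 × 1.63) × 0.85 = 9667.8 / 117.36 × 0.85 ≈ 70.0 mL/min
|10.1 − 70.0| = 59.9 mL/min

60 mL/min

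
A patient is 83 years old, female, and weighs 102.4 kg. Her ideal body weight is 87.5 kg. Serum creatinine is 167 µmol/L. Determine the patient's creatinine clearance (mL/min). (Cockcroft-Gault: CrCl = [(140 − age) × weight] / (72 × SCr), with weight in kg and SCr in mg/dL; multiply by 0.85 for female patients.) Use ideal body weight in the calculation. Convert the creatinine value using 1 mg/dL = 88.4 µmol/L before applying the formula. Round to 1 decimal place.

SCr = 167 / 88.4 = 1.889 mg/dL
CrCl = (140 − 83) × 87.5 / (72 × 1.889) × 0.85 = 4987.5 / 136.01 × 0.85 ≈ 31.2 mL/min

31.2 mL/min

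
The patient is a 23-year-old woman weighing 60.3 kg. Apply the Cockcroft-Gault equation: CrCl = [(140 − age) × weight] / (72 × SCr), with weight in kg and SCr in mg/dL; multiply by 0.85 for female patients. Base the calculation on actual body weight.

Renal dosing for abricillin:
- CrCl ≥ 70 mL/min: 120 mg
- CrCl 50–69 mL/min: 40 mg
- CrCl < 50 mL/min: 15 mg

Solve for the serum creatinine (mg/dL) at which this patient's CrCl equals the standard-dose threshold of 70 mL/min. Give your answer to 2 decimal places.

1.19 mg/dL

Standard dose requires CrCl ≥ 70 mL/min.
Set (140 − 23) × 60.3 × 0.85 / (72 × SCr) = 70
SCr = (140 − 23) × 60.3 × 0.85 / (72 × 70) = 1.190 mg/dL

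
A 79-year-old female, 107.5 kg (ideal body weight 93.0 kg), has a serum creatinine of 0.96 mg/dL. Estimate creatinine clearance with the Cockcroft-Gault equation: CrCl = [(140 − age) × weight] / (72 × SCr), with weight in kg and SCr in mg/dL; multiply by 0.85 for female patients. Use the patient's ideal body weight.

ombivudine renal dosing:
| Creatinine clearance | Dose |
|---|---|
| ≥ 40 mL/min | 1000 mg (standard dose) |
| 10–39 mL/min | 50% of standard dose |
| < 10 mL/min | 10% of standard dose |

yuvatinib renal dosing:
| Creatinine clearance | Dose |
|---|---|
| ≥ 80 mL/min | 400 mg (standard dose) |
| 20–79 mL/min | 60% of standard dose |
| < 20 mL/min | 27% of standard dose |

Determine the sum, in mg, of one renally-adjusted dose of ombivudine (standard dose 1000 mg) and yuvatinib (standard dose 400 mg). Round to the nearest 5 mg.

CrCl = (140 − 79) × 93 / (72 × 0.96) × 0.85 = 5673.0 / 69.12 × 0.85 ≈ 69.8 mL/min
CrCl ≈ 70 mL/min.
ombivudine: ≥ 40 mL/min → 100% of 1000 mg = 1000 mg.
yuvatinib: 20–79 mL/min → 60% of 400 mg = 240 mg.
Total = 1000 + 240 = 1240 mg.

1240 mg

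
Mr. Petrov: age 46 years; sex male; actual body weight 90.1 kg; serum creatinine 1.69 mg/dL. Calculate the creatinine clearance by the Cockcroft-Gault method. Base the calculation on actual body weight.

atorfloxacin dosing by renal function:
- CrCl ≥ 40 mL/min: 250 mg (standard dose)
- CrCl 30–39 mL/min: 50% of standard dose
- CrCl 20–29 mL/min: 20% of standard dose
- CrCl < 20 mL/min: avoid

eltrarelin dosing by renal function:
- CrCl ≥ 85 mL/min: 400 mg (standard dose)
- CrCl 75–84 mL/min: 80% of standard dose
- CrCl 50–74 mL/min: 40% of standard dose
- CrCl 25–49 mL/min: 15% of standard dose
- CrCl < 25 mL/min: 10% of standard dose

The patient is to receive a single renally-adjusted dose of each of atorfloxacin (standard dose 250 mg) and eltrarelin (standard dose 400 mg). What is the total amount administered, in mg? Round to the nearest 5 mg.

CrCl = (140 − 46) × 90.1 / (72 × 1.69) = 8469.4 / 121.68 ≈ 69.6 mL/min
CrCl ≈ 70 mL/min.
atorfloxacin: ≥ 40 mL/min → 100% of 250 mg = 250 mg.
eltrarelin: 50–74 mL/min → 40% of 400 mg = 160 mg.
Total = 250 + 160 = 410 mg.

410 mg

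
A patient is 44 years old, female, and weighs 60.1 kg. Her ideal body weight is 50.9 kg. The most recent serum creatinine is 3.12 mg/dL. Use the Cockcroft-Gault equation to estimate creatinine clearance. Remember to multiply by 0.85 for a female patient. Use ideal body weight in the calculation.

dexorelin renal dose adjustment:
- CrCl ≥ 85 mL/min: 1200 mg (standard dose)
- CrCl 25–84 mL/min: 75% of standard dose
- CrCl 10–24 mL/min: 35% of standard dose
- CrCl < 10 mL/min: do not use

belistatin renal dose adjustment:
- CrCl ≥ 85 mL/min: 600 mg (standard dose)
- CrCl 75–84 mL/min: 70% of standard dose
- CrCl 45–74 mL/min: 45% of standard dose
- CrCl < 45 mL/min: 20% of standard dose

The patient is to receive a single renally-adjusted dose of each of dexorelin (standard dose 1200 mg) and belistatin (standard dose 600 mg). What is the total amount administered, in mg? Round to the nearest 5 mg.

CrCl = (140 − 44) × 50.9 / (72 × 3.12) × 0.85 = 4886.4 / 224.64 × 0.85 ≈ 18.5 mL/min
CrCl ≈ 18 mL/min.
dexorelin: 10–24 mL/min → 35% of 1200 mg = 420 mg.
belistatin: < 45 mL/min → 20% of 600 mg = 120 mg.
Total = 420 + 120 = 540 mg.

540 mg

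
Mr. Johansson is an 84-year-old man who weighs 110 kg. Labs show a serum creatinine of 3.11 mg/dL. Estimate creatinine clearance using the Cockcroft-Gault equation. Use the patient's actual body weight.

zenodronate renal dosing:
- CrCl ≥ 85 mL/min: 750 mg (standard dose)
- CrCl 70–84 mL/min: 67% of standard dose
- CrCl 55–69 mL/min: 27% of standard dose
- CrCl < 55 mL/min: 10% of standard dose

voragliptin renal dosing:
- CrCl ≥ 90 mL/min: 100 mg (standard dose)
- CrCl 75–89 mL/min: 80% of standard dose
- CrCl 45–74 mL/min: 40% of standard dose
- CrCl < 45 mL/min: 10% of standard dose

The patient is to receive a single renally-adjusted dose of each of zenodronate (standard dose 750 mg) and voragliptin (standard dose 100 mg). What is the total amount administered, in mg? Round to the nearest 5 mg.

85 mg

CrCl = (140 − 84) × 110 / (72 × 3.11) = 6160.0 / 223.92 ≈ 27.5 mL/min
CrCl ≈ 28 mL/min.
zenodronate: < 55 mL/min → 10% of 750 mg = 75 mg.
voragliptin: < 45 mL/min → 10% of 100 mg = 10 mg.
Total = 75 + 10 = 85 mg.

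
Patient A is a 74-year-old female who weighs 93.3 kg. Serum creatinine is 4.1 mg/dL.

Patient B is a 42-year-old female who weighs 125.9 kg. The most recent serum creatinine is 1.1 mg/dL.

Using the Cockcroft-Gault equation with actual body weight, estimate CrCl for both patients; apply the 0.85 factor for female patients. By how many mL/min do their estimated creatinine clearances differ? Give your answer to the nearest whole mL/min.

115 mL/min

Patient A: CrCl = (140 − 74) × 93.3 / (72 × 4.1) × 0.85 = 6157.8 / 295.20 × 0.85 ≈ 17.7 mL/min
Patient B: CrCl = (140 − 42) × 125.9 / (72 × 1.1) × 0.85 = 12338.2 / 79.20 × 0.85 ≈ 132.4 mL/min
|17.7 − 132.4| = 114.7 mL/min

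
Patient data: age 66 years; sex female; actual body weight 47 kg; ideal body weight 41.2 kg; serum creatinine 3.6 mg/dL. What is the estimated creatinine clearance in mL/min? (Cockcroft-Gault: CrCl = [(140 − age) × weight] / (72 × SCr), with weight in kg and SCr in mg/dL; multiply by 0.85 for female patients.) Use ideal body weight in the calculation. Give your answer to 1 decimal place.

10.0 mL/min

CrCl = (140 − 66) × 41.2 / (72 × 3.6) × 0.85 = 3048.8 / 259.20 × 0.85 ≈ 10.0 mL/min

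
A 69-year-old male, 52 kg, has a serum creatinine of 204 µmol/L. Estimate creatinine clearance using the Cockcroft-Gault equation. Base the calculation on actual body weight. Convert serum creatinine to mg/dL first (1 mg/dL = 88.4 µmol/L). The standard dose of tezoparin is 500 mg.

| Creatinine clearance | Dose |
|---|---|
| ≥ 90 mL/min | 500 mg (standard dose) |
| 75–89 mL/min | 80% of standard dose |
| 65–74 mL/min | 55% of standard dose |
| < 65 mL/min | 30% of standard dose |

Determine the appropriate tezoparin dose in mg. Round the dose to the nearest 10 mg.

150 mg

SCr = 204 / 88.4 = 2.308 mg/dL
CrCl = (140 − 69) × 52 / (72 × 2.308) = 3692.0 / 166.18 ≈ 22.2 mL/min
CrCl ≈ 22 mL/min → bracket < 65 mL/min.
30% of 500 mg = 150 mg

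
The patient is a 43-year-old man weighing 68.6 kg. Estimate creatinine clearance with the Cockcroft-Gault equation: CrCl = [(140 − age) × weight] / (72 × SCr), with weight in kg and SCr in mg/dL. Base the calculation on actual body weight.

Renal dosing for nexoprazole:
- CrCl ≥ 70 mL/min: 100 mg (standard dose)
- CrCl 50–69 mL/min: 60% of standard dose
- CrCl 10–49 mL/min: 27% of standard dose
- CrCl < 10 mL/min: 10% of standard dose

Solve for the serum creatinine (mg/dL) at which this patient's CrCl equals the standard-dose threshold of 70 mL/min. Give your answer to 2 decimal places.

1.32 mg/dL

Standard dose requires CrCl ≥ 70 mL/min.
Set (140 − 43) × 68.6 / (72 × SCr) = 70
SCr = (140 − 43) × 68.6 / (72 × 70) = 1.320 mg/dL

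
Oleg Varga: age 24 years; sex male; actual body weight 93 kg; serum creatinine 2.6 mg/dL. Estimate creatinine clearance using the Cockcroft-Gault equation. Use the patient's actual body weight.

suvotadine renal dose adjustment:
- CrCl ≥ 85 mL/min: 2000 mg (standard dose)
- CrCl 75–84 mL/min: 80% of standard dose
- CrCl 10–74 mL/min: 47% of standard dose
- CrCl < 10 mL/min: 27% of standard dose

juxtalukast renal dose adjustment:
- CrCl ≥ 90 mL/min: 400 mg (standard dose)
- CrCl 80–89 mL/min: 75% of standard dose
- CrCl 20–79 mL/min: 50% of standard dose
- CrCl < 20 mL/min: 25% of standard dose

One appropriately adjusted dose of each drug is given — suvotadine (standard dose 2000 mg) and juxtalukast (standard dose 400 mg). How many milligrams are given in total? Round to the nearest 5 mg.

1140 mg

CrCl = (140 − 24) × 93 / (72 × 2.6) = 10788.0 / 187.20 ≈ 57.6 mL/min
CrCl ≈ 58 mL/min.
suvotadine: 10–74 mL/min → 47% of 2000 mg = 940 mg.
juxtalukast: 20–79 mL/min → 50% of 400 mg = 200 mg.
Total = 940 + 200 = 1140 mg.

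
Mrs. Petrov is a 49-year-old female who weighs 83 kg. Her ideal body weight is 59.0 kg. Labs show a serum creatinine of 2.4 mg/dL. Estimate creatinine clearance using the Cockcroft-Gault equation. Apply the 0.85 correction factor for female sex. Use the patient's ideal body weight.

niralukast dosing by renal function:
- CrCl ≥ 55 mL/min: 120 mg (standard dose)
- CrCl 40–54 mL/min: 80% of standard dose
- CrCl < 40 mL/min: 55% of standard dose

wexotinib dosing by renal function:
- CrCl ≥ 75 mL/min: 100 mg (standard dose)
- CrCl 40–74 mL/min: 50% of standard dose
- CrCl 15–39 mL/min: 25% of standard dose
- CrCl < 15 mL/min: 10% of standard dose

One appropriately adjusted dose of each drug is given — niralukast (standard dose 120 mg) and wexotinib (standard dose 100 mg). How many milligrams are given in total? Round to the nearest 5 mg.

CrCl = (140 − 49) × 59 / (72 × 2.4) × 0.85 = 5369.0 / 172.80 × 0.85 ≈ 26.4 mL/min
CrCl ≈ 26 mL/min.
niralukast: < 40 mL/min → 55% of 120 mg = 66 mg.
wexotinib: 15–39 mL/min → 25% of 100 mg = 25 mg.
Total = 66 + 25 = 91 mg.

90 mg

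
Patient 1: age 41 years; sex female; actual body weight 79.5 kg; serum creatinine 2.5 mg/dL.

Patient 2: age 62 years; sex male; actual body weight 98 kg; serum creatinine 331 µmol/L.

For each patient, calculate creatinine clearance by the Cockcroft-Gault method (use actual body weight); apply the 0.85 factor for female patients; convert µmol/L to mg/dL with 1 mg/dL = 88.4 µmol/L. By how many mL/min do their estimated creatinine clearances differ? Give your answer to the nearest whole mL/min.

Patient 1: CrCl = (140 − 41) × 79.5 / (72 × 2.5) × 0.85 = 7870.5 / 180.00 × 0.85 ≈ 37.2 mL/min
Patient 2: SCr = 331 / 88.4 = 3.744 mg/dL
Patient 2: CrCl = (140 − 62) × 98 / (72 × 3.744) = 7644.0 / 269.57 ≈ 28.4 mL/min
|37.2 − 28.4| = 8.8 mL/min

9 mL/min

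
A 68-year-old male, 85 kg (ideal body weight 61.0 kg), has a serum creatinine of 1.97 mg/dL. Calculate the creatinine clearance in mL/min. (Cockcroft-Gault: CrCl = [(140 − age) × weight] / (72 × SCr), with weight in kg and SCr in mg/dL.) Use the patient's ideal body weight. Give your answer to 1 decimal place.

31.0 mL/min

CrCl = (140 − 68) × 61 / (72 × 1.97) = 4392.0 / 141.84 ≈ 31.0 mL/min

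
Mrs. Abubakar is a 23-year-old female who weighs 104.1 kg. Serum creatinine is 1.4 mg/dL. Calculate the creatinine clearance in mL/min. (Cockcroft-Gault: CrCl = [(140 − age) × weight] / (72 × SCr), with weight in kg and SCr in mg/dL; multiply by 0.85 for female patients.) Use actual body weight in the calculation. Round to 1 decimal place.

102.7 mL/min

CrCl = (140 − 23) × 104.1 / (72 × 1.4) × 0.85 = 12179.7 / 100.80 × 0.85 ≈ 102.7 mL/min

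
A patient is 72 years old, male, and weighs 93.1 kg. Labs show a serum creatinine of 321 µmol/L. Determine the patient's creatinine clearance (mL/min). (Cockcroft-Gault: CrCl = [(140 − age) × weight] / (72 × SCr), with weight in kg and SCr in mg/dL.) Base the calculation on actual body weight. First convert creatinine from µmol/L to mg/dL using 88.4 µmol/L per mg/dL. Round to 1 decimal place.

24.2 mL/min

SCr = 321 / 88.4 = 3.631 mg/dL
CrCl = (140 − 72) × 93.1 / (72 × 3.631) = 6330.8 / 261.43 ≈ 24.2 mL/min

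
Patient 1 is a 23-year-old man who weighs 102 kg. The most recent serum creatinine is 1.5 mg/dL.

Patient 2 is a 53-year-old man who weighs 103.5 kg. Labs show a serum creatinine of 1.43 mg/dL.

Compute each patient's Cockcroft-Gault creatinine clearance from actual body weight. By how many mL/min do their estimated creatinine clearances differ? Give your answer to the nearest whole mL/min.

23 mL/min

Patient 1: CrCl = (140 − 23) × 102 / (72 × 1.5) = 11934.0 / 108.00 ≈ 110.5 mL/min
Patient 2: CrCl = (140 − 53) × 103.5 / (72 × 1.43) = 9004.5 / 102.96 ≈ 87.5 mL/min
|110.5 − 87.5| = 23.0 mL/min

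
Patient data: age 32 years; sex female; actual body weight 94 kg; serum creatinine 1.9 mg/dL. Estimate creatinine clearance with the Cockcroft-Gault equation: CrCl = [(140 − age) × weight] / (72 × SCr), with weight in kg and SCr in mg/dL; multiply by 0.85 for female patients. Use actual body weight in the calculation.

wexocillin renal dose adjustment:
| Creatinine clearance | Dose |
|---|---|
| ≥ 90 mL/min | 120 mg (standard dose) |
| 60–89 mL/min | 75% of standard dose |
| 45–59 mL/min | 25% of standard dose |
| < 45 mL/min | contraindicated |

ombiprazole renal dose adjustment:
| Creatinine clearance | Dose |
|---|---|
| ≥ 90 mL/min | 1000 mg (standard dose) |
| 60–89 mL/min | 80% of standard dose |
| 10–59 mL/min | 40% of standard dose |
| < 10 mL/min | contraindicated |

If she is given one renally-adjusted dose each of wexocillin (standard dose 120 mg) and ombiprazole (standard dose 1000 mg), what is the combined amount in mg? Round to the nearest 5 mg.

CrCl = (140 − 32) × 94 / (72 × 1.9) × 0.85 = 10152.0 / 136.80 × 0.85 ≈ 63.1 mL/min
CrCl ≈ 63 mL/min.
wexocillin: 60–89 mL/min → 75% of 120 mg = 90 mg.
ombiprazole: 60–89 mL/min → 80% of 1000 mg = 800 mg.
Total = 90 + 800 = 890 mg.

890 mg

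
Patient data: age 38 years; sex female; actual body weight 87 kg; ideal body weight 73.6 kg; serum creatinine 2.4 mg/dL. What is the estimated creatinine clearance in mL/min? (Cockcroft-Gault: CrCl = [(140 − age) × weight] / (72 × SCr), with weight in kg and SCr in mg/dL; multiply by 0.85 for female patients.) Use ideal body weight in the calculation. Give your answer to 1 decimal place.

36.9 mL/min

CrCl = (140 − 38) × 73.6 / (72 × 2.4) × 0.85 = 7507.2 / 172.80 × 0.85 ≈ 36.9 mL/min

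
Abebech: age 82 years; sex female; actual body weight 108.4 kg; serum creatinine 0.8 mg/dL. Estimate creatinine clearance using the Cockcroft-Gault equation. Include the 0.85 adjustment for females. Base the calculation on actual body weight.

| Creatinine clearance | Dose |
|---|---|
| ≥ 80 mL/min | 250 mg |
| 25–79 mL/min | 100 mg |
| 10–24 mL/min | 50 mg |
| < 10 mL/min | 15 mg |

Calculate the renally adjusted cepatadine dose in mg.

CrCl = (140 − 82) × 108.4 / (72 × 0.8) × 0.85 = 6287.2 / 57.60 × 0.85 ≈ 92.8 mL/min
CrCl ≈ 93 mL/min → bracket ≥ 80 mL/min.
Dose for this bracket: 250 mg.

250 mg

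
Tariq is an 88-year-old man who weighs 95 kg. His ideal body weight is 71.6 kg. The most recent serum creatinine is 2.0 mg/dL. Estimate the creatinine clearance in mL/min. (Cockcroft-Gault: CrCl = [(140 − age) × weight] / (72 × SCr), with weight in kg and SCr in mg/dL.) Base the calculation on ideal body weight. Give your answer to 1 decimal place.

25.9 mL/min

CrCl = (140 − 88) × 71.6 / (72 × 2) = 3723.2 / 144.00 ≈ 25.9 mL/min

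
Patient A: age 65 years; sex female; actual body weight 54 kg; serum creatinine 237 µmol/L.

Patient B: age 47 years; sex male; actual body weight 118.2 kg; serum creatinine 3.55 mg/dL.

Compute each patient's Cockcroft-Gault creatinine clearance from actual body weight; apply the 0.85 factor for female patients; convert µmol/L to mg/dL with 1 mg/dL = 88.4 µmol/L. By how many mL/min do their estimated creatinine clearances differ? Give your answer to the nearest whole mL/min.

Patient A: SCr = 237 / 88.4 = 2.681 mg/dL
Patient A: CrCl = (140 − 65) × 54 / (72 × 2.681) × 0.85 = 4050.0 / 193.03 × 0.85 ≈ 17.8 mL/min
Patient B: CrCl = (140 − 47) × 118.2 / (72 × 3.55) = 10992.6 / 255.60 ≈ 43.0 mL/min
|17.8 − 43.0| = 25.2 mL/min

25 mL/min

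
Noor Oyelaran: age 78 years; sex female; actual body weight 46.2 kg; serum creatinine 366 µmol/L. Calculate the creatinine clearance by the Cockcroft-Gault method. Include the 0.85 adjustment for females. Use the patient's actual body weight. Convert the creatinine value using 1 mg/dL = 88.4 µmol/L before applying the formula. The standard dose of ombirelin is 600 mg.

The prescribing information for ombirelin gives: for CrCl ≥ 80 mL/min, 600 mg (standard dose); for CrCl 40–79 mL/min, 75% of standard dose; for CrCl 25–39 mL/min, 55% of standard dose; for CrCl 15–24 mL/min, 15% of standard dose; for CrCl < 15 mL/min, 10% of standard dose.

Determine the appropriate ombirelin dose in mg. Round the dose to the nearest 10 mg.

60 mg

SCr = 366 / 88.4 = 4.14 mg/dL
CrCl = (140 − 78) × 46.2 / (72 × 4.14) × 0.85 = 2864.4 / 298.08 × 0.85 ≈ 8.2 mL/min
CrCl ≈ 8 mL/min → bracket < 15 mL/min.
10% of 600 mg = 60 mg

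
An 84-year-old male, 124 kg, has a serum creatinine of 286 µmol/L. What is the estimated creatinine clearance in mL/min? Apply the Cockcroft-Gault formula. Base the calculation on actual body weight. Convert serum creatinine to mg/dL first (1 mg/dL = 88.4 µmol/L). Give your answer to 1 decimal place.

29.8 mL/min

SCr = 286 / 88.4 = 3.235 mg/dL
CrCl = (140 − 84) × 124 / (72 × 3.235) = 6944.0 / 232.92 ≈ 29.8 mL/min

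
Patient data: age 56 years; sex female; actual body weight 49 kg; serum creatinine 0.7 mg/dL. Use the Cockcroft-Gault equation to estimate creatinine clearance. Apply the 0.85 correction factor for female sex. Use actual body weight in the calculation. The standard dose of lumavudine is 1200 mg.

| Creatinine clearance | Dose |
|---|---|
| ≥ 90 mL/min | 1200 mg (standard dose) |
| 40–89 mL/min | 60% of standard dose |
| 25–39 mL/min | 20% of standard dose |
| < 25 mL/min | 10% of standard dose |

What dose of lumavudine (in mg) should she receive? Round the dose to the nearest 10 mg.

720 mg

CrCl = (140 − 56) × 49 / (72 × 0.7) × 0.85 = 4116.0 / 50.40 × 0.85 ≈ 69.4 mL/min
CrCl ≈ 69 mL/min → bracket 40–89 mL/min.
60% of 1200 mg = 720 mg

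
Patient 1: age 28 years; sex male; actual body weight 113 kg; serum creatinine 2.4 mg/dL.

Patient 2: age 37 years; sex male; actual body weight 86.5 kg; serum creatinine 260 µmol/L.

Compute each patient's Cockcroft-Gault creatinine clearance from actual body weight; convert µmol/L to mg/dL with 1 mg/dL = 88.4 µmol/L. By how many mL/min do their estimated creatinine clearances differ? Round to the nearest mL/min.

Patient 1: CrCl = (140 − 28) × 113 / (72 × 2.4) = 12656.0 / 172.80 ≈ 73.2 mL/min
Patient 2: SCr = 260 / 88.4 = 2.941 mg/dL
Patient 2: CrCl = (140 − 37) × 86.5 / (72 × 2.941) = 8909.5 / 211.75 ≈ 42.1 mL/min
|73.2 − 42.1| = 31.1 mL/min

31 mL/min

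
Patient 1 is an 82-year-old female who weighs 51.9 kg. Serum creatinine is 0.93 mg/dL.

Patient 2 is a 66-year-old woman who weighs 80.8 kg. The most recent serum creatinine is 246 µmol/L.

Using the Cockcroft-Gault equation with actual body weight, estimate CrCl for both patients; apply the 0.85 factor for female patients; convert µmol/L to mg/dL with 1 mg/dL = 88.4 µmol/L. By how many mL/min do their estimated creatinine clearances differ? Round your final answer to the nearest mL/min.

Patient 1: CrCl = (140 − 82) × 51.9 / (72 × 0.93) × 0.85 = 3010.2 / 66.96 × 0.85 ≈ 38.2 mL/min
Patient 2: SCr = 246 / 88.4 = 2.783 mg/dL
Patient 2: CrCl = (140 − 66) × 80.8 / (72 × 2.783) × 0.85 = 5979.2 / 200.38 × 0.85 ≈ 25.4 mL/min
|38.2 − 25.4| = 12.8 mL/min

13 mL/min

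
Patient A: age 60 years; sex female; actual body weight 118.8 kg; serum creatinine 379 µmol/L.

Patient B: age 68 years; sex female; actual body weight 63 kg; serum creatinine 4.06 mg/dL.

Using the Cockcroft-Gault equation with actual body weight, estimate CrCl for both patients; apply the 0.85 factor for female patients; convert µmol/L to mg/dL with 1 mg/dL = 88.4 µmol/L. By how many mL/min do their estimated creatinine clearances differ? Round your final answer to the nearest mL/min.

13 mL/min

Patient A: SCr = 379 / 88.4 = 4.287 mg/dL
Patient A: CrCl = (140 − 60) × 118.8 / (72 × 4.287) × 0.85 = 9504.0 / 308.66 × 0.85 ≈ 26.2 mL/min
Patient B: CrCl = (140 − 68) × 63 / (72 × 4.06) × 0.85 = 4536.0 / 292.32 × 0.85 ≈ 13.2 mL/min
|26.2 − 13.2| = 13.0 mL/min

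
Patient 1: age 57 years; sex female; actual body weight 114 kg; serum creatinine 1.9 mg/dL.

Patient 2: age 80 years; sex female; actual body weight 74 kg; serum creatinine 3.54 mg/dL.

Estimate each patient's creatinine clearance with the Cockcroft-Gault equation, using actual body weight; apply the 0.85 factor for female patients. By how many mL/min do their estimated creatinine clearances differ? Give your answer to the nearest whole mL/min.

44 mL/min

Patient 1: CrCl = (140 − 57) × 114 / (72 × 1.9) × 0.85 = 9462.0 / 136.80 × 0.85 ≈ 58.8 mL/min
Patient 2: CrCl = (140 − 80) × 74 / (72 × 3.54) × 0.85 = 4440.0 / 254.88 × 0.85 ≈ 14.8 mL/min
|58.8 − 14.8| = 44.0 mL/min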